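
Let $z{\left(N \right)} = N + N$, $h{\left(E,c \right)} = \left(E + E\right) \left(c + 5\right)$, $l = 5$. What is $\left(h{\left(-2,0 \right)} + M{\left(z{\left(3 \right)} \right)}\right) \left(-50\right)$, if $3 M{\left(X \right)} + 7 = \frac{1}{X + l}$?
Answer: $\frac{36800}{33} \approx 1115.2$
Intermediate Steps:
$h{\left(E,c \right)} = 2 E \left(5 + c\right)$
$z{\left(N \right)} = 2 N$
$M{\left(X \right)} = - \frac{7}{3} + \frac{1}{3 \left(5 + X\right)}$ ($M{\left(X \right)} = - \frac{7}{3} + \frac{1}{3 \left(X + 5\right)} = - \frac{7}{3} + \frac{1}{3 \left(5 + X\right)}$)
$\left(h{\left(-2,0 \right)} + M{\left(z{\left(3 \right)} \right)}\right) \left(-50\right) = \left(2 \left(-2\right) \left(5 + 0\right) + \frac{-34 - 7 \cdot 2 \cdot 3}{3 \left(5 + 2 \cdot 3\right)}\right) \left(-50\right) = \left(2 \left(-2\right) 5 + \frac{-34 - 42}{3 \left(5 + 6\right)}\right) \left(-50\right) = \left(-20 + \frac{-34 - 42}{3 \cdot 11}\right) \left(-50\right) = \left(-20 + \frac{1}{3} \cdot \frac{1}{11} \left(-76\right)\right) \left(-50\right) = \left(-20 - \frac{76}{33}\right) \left(-50\right) = \left(- \frac{736}{33}\right) \left(-50\right) = \frac{36800}{33}$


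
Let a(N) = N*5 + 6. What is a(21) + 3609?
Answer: 3720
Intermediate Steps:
a(N) = 6 + 5*N (a(N) = 5*N + 6 = 6 + 5*N)
a(21) + 3609 = (6 + 5*21) + 3609 = (6 + 105) + 3609 = 111 + 3609 = 3720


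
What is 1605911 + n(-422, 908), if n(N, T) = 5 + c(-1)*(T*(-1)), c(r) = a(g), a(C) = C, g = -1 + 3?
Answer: 1604100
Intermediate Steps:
g = 2
c(r) = 2
n(N, T) = 5 - 2*T (n(N, T) = 5 + 2*(T*(-1)) = 5 + 2*(-T) = 5 - 2*T)
1605911 + n(-422, 908) = 1605911 + (5 - 2*908) = 1605911 + (5 - 1816) = 1605911 - 1811 = 1604100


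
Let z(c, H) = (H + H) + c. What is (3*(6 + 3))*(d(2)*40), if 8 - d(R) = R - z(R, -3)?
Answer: 2160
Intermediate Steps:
z(c, H) = c + 2*H (z(c, H) = 2*H + c = c + 2*H)
d(R) = 2 (d(R) = 8 - (R - (R + 2*(-3))) = 8 - (R - (R - 6)) = 8 - (R - (-6 + R)) = 8 - (R + (6 - R)) = 8 - 1*6 = 8 - 6 = 2)
(3*(6 + 3))*(d(2)*40) = (3*(6 + 3))*(2*40) = (3*9)*80 = 27*80 = 2160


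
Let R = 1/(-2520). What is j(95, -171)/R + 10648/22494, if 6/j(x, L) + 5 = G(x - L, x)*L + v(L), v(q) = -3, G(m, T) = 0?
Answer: 21262154/11247 ≈ 1890.5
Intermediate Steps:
R = -1/2520 ≈ -0.00039683
j(x, L) = -¾ (j(x, L) = 6/(-5 + (0*L - 3)) = 6/(-5 + (0 - 3)) = 6/(-5 - 3) = 6/(-8) = 6*(-⅛) = -¾)
j(95, -171)/R + 10648/22494 = -3/(4*(-1/2520)) + 10648/22494 = -¾*(-2520) + 10648*(1/22494) = 1890 + 5324/11247 = 21262154/11247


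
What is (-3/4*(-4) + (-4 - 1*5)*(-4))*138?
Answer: 5382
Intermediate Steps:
(-3/4*(-4) + (-4 - 1*5)*(-4))*138 = (-3*¼*(-4) + (-4 - 5)*(-4))*138 = (-¾*(-4) - 9*(-4))*138 = (3 + 36)*138 = 39*138 = 5382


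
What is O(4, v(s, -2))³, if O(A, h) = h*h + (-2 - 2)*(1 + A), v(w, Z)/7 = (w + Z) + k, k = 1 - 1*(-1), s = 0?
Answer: -8000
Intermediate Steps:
k = 2 (k = 1 + 1 = 2)
v(w, Z) = 14 + 7*Z + 7*w (v(w, Z) = 7*((w + Z) + 2) = 7*((Z + w) + 2) = 7*(2 + Z + w) = 14 + 7*Z + 7*w)
O(A, h) = -4 + h² - 4*A (O(A, h) = h² - 4*(1 + A) = h² + (-4 - 4*A) = -4 + h² - 4*A)
O(4, v(s, -2))³ = (-4 + (14 + 7*(-2) + 7*0)² - 4*4)³ = (-4 + (14 - 14 + 0)² - 16)³ = (-4 + 0² - 16)³ = (-4 + 0 - 16)³ = (-20)³ = -8000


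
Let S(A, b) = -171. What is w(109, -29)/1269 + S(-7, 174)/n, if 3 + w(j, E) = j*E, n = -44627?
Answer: -140982829/56631663 ≈ -2.4895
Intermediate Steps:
w(j, E) = -3 + E*j (w(j, E) = -3 + j*E = -3 + E*j)
w(109, -29)/1269 + S(-7, 174)/n = (-3 - 29*109)/1269 - 171/(-44627) = (-3 - 3161)*(1/1269) - 171*(-1/44627) = -3164*1/1269 + 171/44627 = -3164/1269 + 171/44627 = -140982829/56631663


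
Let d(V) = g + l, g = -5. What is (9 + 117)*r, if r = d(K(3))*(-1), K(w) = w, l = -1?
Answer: 756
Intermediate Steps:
d(V) = -6 (d(V) = -5 - 1 = -6)
r = 6 (r = -6*(-1) = 6)
(9 + 117)*r = (9 + 117)*6 = 126*6 = 756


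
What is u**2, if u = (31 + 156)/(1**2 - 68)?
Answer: 34969/4489 ≈ 7.7899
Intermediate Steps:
u = -187/67 (u = 187/(1 - 68) = 187/(-67) = 187*(-1/67) = -187/67 ≈ -2.7910)
u**2 = (-187/67)**2 = 34969/4489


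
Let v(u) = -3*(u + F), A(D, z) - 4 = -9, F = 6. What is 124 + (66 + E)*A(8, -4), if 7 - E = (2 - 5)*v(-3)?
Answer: -106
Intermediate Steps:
A(D, z) = -5 (A(D, z) = 4 - 9 = -5)
v(u) = -18 - 3*u (v(u) = -3*(u + 6) = -3*(6 + u) = -18 - 3*u)
E = -20 (E = 7 - (2 - 5)*(-18 - 3*(-3)) = 7 - (-3)*(-18 + 9) = 7 - (-3)*(-9) = 7 - 1*27 = 7 - 27 = -20)
124 + (66 + E)*A(8, -4) = 124 + (66 - 20)*(-5) = 124 + 46*(-5) = 124 - 230 = -106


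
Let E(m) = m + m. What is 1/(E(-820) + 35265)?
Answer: 1/33625 ≈ 2.9740e-5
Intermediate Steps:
E(m) = 2*m
1/(E(-820) + 35265) = 1/(2*(-820) + 35265) = 1/(-1640 + 35265) = 1/33625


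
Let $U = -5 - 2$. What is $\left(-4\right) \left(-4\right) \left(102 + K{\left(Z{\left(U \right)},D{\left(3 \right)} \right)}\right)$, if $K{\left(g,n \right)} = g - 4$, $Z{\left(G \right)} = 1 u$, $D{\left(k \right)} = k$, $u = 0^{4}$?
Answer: $1568$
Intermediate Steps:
$U = -7$ ($U = -5 - 2 = -7$)
$u = 0$
$Z{\left(G \right)} = 0$ ($Z{\left(G \right)} = 1 \cdot 0 = 0$)
$K{\left(g,n \right)} = -4 + g$
$\left(-4\right) \left(-4\right) \left(102 + K{\left(Z{\left(U \right)},D{\left(3 \right)} \right)}\right) = \left(-4\right) \left(-4\right) \left(102 + \left(-4 + 0\right)\right) = 16 \left(102 - 4\right) = 16 \cdot 98 = 1568$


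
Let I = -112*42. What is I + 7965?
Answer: 3261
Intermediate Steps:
I = -4704
I + 7965 = -4704 + 7965 = 3261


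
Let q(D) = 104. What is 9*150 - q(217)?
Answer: 1246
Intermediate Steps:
9*150 - q(217) = 9*150 - 1*104 = 1350 - 104 = 1246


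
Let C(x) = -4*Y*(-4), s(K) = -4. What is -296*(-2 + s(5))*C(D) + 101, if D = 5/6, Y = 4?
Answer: 113765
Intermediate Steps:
D = ⅚ (D = 5*(⅙) = ⅚ ≈ 0.83333)
C(x) = 64 (C(x) = -4*4*(-4) = -16*(-4) = 64)
-296*(-2 + s(5))*C(D) + 101 = -296*(-2 - 4)*64 + 101 = -(-1776)*64 + 101 = -296*(-384) + 101 = 113664 + 101 = 113765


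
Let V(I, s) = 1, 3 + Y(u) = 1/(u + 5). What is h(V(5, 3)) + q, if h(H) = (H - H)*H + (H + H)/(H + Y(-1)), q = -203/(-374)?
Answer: -1571/2618 ≈ -0.60008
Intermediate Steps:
Y(u) = -3 + 1/(5 + u) (Y(u) = -3 + 1/(u + 5) = -3 + 1/(5 + u))
q = 203/374 (q = -203*(-1/374) = 203/374 ≈ 0.54278)
h(H) = 2*H/(-11/4 + H) (h(H) = (H - H)*H + (H + H)/(H + (-14 - 3*(-1))/(5 - 1)) = 0*H + (2*H)/(H + (-14 + 3)/4) = 0 + (2*H)/(H + (1/4)*(-11)) = 0 + (2*H)/(H - 11/4) = 0 + (2*H)/(-11/4 + H) = 0 + 2*H/(-11/4 + H) = 2*H/(-11/4 + H))
h(V(5, 3)) + q = 8*1/(-11 + 4*1) + 203/374 = 8*1/(-11 + 4) + 203/374 = 8*1/(-7) + 203/374 = 8*1*(-1/7) + 203/374 = -8/7 + 203/374 = -1571/2618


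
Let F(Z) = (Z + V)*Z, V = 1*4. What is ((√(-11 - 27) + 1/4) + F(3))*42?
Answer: 1785/2 + 42*I*√38 ≈ 892.5 + 258.91*I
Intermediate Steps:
V = 4
F(Z) = Z*(4 + Z) (F(Z) = (Z + 4)*Z = (4 + Z)*Z = Z*(4 + Z))
((√(-11 - 27) + 1/4) + F(3))*42 = ((√(-11 - 27) + 1/4) + 3*(4 + 3))*42 = ((√(-38) + ¼) + 3*7)*42 = ((I*√38 + ¼) + 21)*42 = ((¼ + I*√38) + 21)*42 = (85/4 + I*√38)*42 = 1785/2 + 42*I*√38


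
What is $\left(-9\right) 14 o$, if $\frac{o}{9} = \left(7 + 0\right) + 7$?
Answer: $-15876$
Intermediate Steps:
$o = 126$ ($o = 9 \left(\left(7 + 0\right) + 7\right) = 9 \left(7 + 7\right) = 9 \cdot 14 = 126$)
$\left(-9\right) 14 o = \left(-9\right) 14 \cdot 126 = \left(-126\right) 126 = -15876$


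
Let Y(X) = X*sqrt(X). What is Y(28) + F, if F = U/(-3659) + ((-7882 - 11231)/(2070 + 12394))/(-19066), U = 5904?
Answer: -1628079829629/1009044713216 + 56*sqrt(7) ≈ 146.55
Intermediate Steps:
Y(X) = X**(3/2)
F = -1628079829629/1009044713216 (F = 5904/(-3659) + ((-7882 - 11231)/(2070 + 12394))/(-19066) = 5904*(-1/3659) - 19113/14464*(-1/19066) = -5904/3659 - 19113*1/14464*(-1/19066) = -5904/3659 - 19113/14464*(-1/19066) = -5904/3659 + 19113/275770624 = -1628079829629/1009044713216 ≈ -1.6135)
Y(28) + F = 28**(3/2) - 1628079829629/1009044713216 = 56*sqrt(7) - 1628079829629/1009044713216 = -1628079829629/1009044713216 + 56*sqrt(7)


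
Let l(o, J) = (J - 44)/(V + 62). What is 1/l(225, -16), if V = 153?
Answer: -43/12 ≈ -3.5833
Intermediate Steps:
l(o, J) = -44/215 + J/215 (l(o, J) = (J - 44)/(153 + 62) = (-44 + J)/215 = (-44 + J)*(1/215) = -44/215 + J/215)
1/l(225, -16) = 1/(-44/215 + (1/215)*(-16)) = 1/(-44/215 - 16/215) = 1/(-12/43) = -43/12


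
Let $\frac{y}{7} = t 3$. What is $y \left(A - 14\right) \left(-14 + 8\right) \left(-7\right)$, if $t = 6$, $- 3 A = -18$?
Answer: $-42336$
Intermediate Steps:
$A = 6$ ($A = \left(- \frac{1}{3}\right) \left(-18\right) = 6$)
$y = 126$ ($y = 7 \cdot 6 \cdot 3 = 7 \cdot 18 = 126$)
$y \left(A - 14\right) \left(-14 + 8\right) \left(-7\right) = 126 \left(6 - 14\right) \left(-14 + 8\right) \left(-7\right) = 126 \left(\left(-8\right) \left(-6\right)\right) \left(-7\right) = 126 \cdot 48 \left(-7\right) = 6048 \left(-7\right) = -42336$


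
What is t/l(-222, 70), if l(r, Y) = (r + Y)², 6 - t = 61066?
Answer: -15265/5776 ≈ -2.6428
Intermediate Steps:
t = -61060 (t = 6 - 1*61066 = 6 - 61066 = -61060)
l(r, Y) = (Y + r)²
t/l(-222, 70) = -61060/(70 - 222)² = -61060/((-152)²) = -61060/23104 = -61060*1/23104 = -15265/5776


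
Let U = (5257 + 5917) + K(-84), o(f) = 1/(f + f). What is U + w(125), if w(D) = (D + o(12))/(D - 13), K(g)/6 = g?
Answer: 28683961/2688 ≈ 10671.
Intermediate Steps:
K(g) = 6*g
o(f) = 1/(2*f)
w(D) = (1/24 + D)/(-13 + D) (w(D) = (D + (½)/12)/(D - 13) = (D + (½)*(1/12))/(-13 + D) = (D + 1/24)/(-13 + D) = (1/24 + D)/(-13 + D))
U = 10670 (U = (5257 + 5917) + 6*(-84) = 11174 - 504 = 10670)
U + w(125) = 10670 + (1/24 + 125)/(-13 + 125) = 10670 + (3001/24)/112 = 10670 + (1/112)*(3001/24) = 10670 + 3001/2688 = 28683961/2688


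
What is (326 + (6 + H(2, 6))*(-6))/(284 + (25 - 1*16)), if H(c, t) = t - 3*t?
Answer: 362/293 ≈ 1.2355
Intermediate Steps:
H(c, t) = -2*t
(326 + (6 + H(2, 6))*(-6))/(284 + (25 - 1*16)) = (326 + (6 - 2*6)*(-6))/(284 + (25 - 1*16)) = (326 + (6 - 12)*(-6))/(284 + (25 - 16)) = (326 - 6*(-6))/(284 + 9) = (326 + 36)/293 = 362*(1/293) = 362/293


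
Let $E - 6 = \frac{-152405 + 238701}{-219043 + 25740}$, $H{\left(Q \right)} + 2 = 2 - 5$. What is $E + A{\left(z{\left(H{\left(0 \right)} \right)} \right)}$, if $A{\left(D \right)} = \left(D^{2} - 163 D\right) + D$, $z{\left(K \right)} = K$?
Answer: $\frac{162481527}{193303} \approx 840.55$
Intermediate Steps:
$H{\left(Q \right)} = -5$ ($H{\left(Q \right)} = -2 + \left(2 - 5\right) = -2 - 3 = -5$)
$E = \frac{1073522}{193303}$ ($E = 6 + \frac{-152405 + 238701}{-219043 + 25740} = 6 + \frac{86296}{-193303} = 6 + 86296 \left(- \frac{1}{193303}\right) = 6 - \frac{86296}{193303} = \frac{1073522}{193303} \approx 5.5536$)
$A{\left(D \right)} = D^{2} - 162 D$
$E + A{\left(z{\left(H{\left(0 \right)} \right)} \right)} = \frac{1073522}{193303} - 5 \left(-162 - 5\right) = \frac{1073522}{193303} - -835 = \frac{1073522}{193303} + 835 = \frac{162481527}{193303}$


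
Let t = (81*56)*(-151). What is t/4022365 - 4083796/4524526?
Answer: -9762764418938/9099647511995 ≈ -1.0729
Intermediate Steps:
t = -684936 (t = 4536*(-151) = -684936)
t/4022365 - 4083796/4524526 = -684936/4022365 - 4083796/4524526 = -684936*1/4022365 - 4083796*1/4524526 = -684936/4022365 - 2041898/2262263 = -9762764418938/9099647511995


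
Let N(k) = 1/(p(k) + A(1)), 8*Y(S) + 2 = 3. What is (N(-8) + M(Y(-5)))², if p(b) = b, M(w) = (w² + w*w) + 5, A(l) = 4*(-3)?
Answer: 635209/25600 ≈ 24.813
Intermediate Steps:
Y(S) = ⅛ (Y(S) = -¼ + (⅛)*3 = -¼ + 3/8 = ⅛)
A(l) = -12
M(w) = 5 + 2*w² (M(w) = (w² + w²) + 5 = 2*w² + 5 = 5 + 2*w²)
N(k) = 1/(-12 + k) (N(k) = 1/(k - 12) = 1/(-12 + k))
(N(-8) + M(Y(-5)))² = (1/(-12 - 8) + (5 + 2*(⅛)²))² = (1/(-20) + (5 + 2*(1/64)))² = (-1/20 + (5 + 1/32))² = (-1/20 + 161/32)² = (797/160)² = 635209/25600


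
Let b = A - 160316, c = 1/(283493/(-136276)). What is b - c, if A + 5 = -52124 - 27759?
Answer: -9728002328/40499 ≈ -2.4020e+5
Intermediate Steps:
A = -79888 (A = -5 + (-52124 - 27759) = -5 - 79883 = -79888)
c = -19468/40499 (c = 1/(283493*(-1/136276)) = 1/(-40499/19468) = -19468/40499 ≈ -0.48070)
b = -240204 (b = -79888 - 160316 = -240204)
b - c = -240204 - 1*(-19468/40499) = -240204 + 19468/40499 = -9728002328/40499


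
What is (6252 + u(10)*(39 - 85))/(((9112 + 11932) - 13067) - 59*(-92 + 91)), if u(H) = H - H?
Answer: 1563/2009 ≈ 0.77800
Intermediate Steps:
u(H) = 0
(6252 + u(10)*(39 - 85))/(((9112 + 11932) - 13067) - 59*(-92 + 91)) = (6252 + 0*(39 - 85))/(((9112 + 11932) - 13067) - 59*(-92 + 91)) = (6252 + 0*(-46))/((21044 - 13067) - 59*(-1)) = (6252 + 0)/(7977 + 59) = 6252/8036 = 6252*(1/8036) = 1563/2009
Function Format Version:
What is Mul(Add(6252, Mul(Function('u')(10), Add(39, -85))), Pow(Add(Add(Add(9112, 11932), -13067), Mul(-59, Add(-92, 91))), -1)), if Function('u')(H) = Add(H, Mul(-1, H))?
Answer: Rational(1563, 2009) ≈ 0.77800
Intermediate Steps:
Function('u')(H) = 0
Mul(Add(6252, Mul(Function('u')(10), Add(39, -85))), Pow(Add(Add(Add(9112, 11932), -13067), Mul(-59, Add(-92, 91))), -1)) = Mul(Add(6252, Mul(0, Add(39, -85))), Pow(Add(Add(Add(9112, 11932), -13067), Mul(-59, Add(-92, 91))), -1)) = Mul(Add(6252, Mul(0, -46)), Pow(Add(Add(21044, -13067), Mul(-59, -1)), -1)) = Mul(Add(6252, 0), Pow(Add(7977, 59), -1)) = Mul(6252, Pow(8036, -1)) = Mul(6252, Rational(1, 8036)) = Rational(1563, 2009)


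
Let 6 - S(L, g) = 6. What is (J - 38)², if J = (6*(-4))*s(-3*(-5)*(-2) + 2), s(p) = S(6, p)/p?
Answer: 1444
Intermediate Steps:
S(L, g) = 0 (S(L, g) = 6 - 1*6 = 6 - 6 = 0)
s(p) = 0 (s(p) = 0/p = 0)
J = 0 (J = (6*(-4))*0 = -24*0 = 0)
(J - 38)² = (0 - 38)² = (-38)² = 1444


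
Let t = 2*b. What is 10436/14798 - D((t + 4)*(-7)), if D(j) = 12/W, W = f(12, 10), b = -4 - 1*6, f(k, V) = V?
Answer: -18304/36995 ≈ -0.49477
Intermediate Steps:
b = -10 (b = -4 - 6 = -10)
W = 10
t = -20 (t = 2*(-10) = -20)
D(j) = 6/5 (D(j) = 12/10 = 12*(1/10) = 6/5)
10436/14798 - D((t + 4)*(-7)) = 10436/14798 - 1*6/5 = 10436*(1/14798) - 6/5 = 5218/7399 - 6/5 = -18304/36995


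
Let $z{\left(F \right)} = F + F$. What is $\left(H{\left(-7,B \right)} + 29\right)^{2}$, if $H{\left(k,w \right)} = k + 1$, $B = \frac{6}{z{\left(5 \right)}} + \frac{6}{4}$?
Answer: $529$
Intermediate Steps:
$z{\left(F \right)} = 2 F$
$B = \frac{21}{10}$ ($B = \frac{6}{2 \cdot 5} + \frac{6}{4} = \frac{6}{10} + 6 \cdot \frac{1}{4} = 6 \cdot \frac{1}{10} + \frac{3}{2} = \frac{3}{5} + \frac{3}{2} = \frac{21}{10} \approx 2.1$)
$H{\left(k,w \right)} = 1 + k$
$\left(H{\left(-7,B \right)} + 29\right)^{2} = \left(\left(1 - 7\right) + 29\right)^{2} = \left(-6 + 29\right)^{2} = 23^{2} = 529$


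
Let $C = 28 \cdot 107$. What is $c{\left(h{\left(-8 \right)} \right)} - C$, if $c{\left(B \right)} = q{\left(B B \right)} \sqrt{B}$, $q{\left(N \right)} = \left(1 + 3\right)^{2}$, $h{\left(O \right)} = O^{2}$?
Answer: $-2868$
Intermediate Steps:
$q{\left(N \right)} = 16$ ($q{\left(N \right)} = 4^{2} = 16$)
$C = 2996$
$c{\left(B \right)} = 16 \sqrt{B}$
$c{\left(h{\left(-8 \right)} \right)} - C = 16 \sqrt{\left(-8\right)^{2}} - 2996 = 16 \sqrt{64} - 2996 = 16 \cdot 8 - 2996 = 128 - 2996 = -2868$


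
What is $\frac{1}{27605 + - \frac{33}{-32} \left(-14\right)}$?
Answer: $\frac{16}{441449} \approx 3.6244 \cdot 10^{-5}$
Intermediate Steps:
$\frac{1}{27605 + - \frac{33}{-32} \left(-14\right)} = \frac{1}{27605 + \left(-33\right) \left(- \frac{1}{32}\right) \left(-14\right)} = \frac{1}{27605 + \frac{33}{32} \left(-14\right)} = \frac{1}{27605 - \frac{231}{16}} = \frac{1}{\frac{441449}{16}} = \frac{16}{441449}$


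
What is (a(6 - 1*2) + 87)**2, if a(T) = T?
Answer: 8281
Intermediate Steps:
(a(6 - 1*2) + 87)**2 = ((6 - 1*2) + 87)**2 = ((6 - 2) + 87)**2 = (4 + 87)**2 = 91**2 = 8281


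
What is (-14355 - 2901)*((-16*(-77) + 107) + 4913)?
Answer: -107884512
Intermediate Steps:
(-14355 - 2901)*((-16*(-77) + 107) + 4913) = -17256*((1232 + 107) + 4913) = -17256*(1339 + 4913) = -17256*6252 = -107884512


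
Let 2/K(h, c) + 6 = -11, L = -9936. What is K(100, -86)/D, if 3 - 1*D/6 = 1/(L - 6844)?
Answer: -16780/2567391 ≈ -0.0065358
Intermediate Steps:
K(h, c) = -2/17 (K(h, c) = 2/(-6 - 11) = 2/(-17) = 2*(-1/17) = -2/17)
D = 151023/8390 (D = 18 - 6/(-9936 - 6844) = 18 - 6/(-16780) = 18 - 6*(-1/16780) = 18 + 3/8390 = 151023/8390 ≈ 18.000)
K(100, -86)/D = -2/(17*151023/8390) = -2/17*8390/151023 = -16780/2567391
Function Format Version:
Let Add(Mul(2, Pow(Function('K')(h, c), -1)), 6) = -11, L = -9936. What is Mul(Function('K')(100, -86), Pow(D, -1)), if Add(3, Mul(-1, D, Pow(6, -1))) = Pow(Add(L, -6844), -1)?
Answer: Rational(-16780, 2567391) ≈ -0.0065358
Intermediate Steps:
Function('K')(h, c) = Rational(-2, 17) (Function('K')(h, c) = Mul(2, Pow(Add(-6, -11), -1)) = Mul(2, Pow(-17, -1)) = Mul(2, Rational(-1, 17)) = Rational(-2, 17))
D = Rational(151023, 8390) (D = Add(18, Mul(-6, Pow(Add(-9936, -6844), -1))) = Add(18, Mul(-6, Pow(-16780, -1))) = Add(18, Mul(-6, Rational(-1, 16780))) = Add(18, Rational(3, 8390)) = Rational(151023, 8390) ≈ 18.000)
Mul(Function('K')(100, -86), Pow(D, -1)) = Mul(Rational(-2, 17), Pow(Rational(151023, 8390), -1)) = Mul(Rational(-2, 17), Rational(8390, 151023)) = Rational(-16780, 2567391)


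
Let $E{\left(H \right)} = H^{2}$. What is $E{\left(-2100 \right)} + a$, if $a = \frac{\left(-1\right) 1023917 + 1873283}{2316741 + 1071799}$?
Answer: $\frac{7471731124683}{1694270} \approx 4.41 \cdot 10^{6}$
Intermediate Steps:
$a = \frac{424683}{1694270}$ ($a = \frac{-1023917 + 1873283}{3388540} = 849366 \cdot \frac{1}{3388540} = \frac{424683}{1694270} \approx 0.25066$)
$E{\left(-2100 \right)} + a = \left(-2100\right)^{2} + \frac{424683}{1694270} = 4410000 + \frac{424683}{1694270} = \frac{7471731124683}{1694270}$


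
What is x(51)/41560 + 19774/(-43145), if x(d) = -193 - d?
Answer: -41616741/89655310 ≈ -0.46419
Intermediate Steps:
x(51)/41560 + 19774/(-43145) = (-193 - 1*51)/41560 + 19774/(-43145) = (-193 - 51)*(1/41560) + 19774*(-1/43145) = -244*1/41560 - 19774/43145 = -61/10390 - 19774/43145 = -41616741/89655310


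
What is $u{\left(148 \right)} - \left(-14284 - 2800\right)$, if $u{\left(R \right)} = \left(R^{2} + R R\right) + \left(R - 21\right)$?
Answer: $61019$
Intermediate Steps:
$u{\left(R \right)} = -21 + R + 2 R^{2}$ ($u{\left(R \right)} = \left(R^{2} + R^{2}\right) + \left(R - 21\right) = 2 R^{2} + \left(-21 + R\right) = -21 + R + 2 R^{2}$)
$u{\left(148 \right)} - \left(-14284 - 2800\right) = \left(-21 + 148 + 2 \cdot 148^{2}\right) - \left(-14284 - 2800\right) = \left(-21 + 148 + 2 \cdot 21904\right) - -17084 = \left(-21 + 148 + 43808\right) + 17084 = 43935 + 17084 = 61019$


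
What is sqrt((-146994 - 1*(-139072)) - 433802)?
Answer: 2*I*sqrt(110431) ≈ 664.62*I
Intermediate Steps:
sqrt((-146994 - 1*(-139072)) - 433802) = sqrt((-146994 + 139072) - 433802) = sqrt(-7922 - 433802) = sqrt(-441724) = 2*I*sqrt(110431)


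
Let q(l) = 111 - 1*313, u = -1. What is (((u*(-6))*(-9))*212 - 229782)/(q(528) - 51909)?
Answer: 241230/52111 ≈ 4.6292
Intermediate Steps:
q(l) = -202 (q(l) = 111 - 313 = -202)
(((u*(-6))*(-9))*212 - 229782)/(q(528) - 51909) = ((-1*(-6)*(-9))*212 - 229782)/(-202 - 51909) = ((6*(-9))*212 - 229782)/(-52111) = (-54*212 - 229782)*(-1/52111) = (-11448 - 229782)*(-1/52111) = -241230*(-1/52111) = 241230/52111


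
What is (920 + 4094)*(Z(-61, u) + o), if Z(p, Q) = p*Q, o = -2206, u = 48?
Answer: -25741876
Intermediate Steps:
Z(p, Q) = Q*p
(920 + 4094)*(Z(-61, u) + o) = (920 + 4094)*(48*(-61) - 2206) = 5014*(-2928 - 2206) = 5014*(-5134) = -25741876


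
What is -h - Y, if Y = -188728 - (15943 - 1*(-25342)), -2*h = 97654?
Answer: 278840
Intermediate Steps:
h = -48827 (h = -½*97654 = -48827)
Y = -230013 (Y = -188728 - (15943 + 25342) = -188728 - 1*41285 = -188728 - 41285 = -230013)
-h - Y = -1*(-48827) - 1*(-230013) = 48827 + 230013 = 278840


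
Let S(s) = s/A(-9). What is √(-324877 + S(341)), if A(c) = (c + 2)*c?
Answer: I*√143268370/21 ≈ 569.97*I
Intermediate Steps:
A(c) = c*(2 + c) (A(c) = (2 + c)*c = c*(2 + c))
S(s) = s/63 (S(s) = s/((-9*(2 - 9))) = s/((-9*(-7))) = s/63)
√(-324877 + S(341)) = √(-324877 + (1/63)*341) = √(-324877 + 341/63) = √(-20466910/63) = I*√143268370/21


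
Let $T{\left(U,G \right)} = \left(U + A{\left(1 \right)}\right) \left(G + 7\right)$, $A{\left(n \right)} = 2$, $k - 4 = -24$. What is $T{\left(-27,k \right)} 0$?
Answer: $0$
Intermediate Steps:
$k = -20$ ($k = 4 - 24 = -20$)
$T{\left(U,G \right)} = \left(2 + U\right) \left(7 + G\right)$ ($T{\left(U,G \right)} = \left(U + 2\right) \left(G + 7\right) = \left(2 + U\right) \left(7 + G\right)$)
$T{\left(-27,k \right)} 0 = \left(14 + 2 \left(-20\right) + 7 \left(-27\right) - -540\right) 0 = \left(14 - 40 - 189 + 540\right) 0 = 325 \cdot 0 = 0$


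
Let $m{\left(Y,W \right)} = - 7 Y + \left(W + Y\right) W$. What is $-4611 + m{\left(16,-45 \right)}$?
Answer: $-3418$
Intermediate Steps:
$m{\left(Y,W \right)} = - 7 Y + W \left(W + Y\right)$
$-4611 + m{\left(16,-45 \right)} = -4611 - \left(832 - 2025\right) = -4611 - -1193 = -4611 + 1193 = -3418$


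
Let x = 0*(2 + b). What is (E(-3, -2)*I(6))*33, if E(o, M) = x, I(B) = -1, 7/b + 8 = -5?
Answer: 0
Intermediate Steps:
b = -7/13 (b = 7/(-8 - 5) = 7/(-13) = 7*(-1/13) = -7/13 ≈ -0.53846)
x = 0 (x = 0*(2 - 7/13) = 0*(19/13) = 0)
E(o, M) = 0
(E(-3, -2)*I(6))*33 = (0*(-1))*33 = 0*33 = 0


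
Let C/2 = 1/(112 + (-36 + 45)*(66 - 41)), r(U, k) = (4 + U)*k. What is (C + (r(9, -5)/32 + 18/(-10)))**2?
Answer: 42543600121/2907366400 ≈ 14.633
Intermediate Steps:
r(U, k) = k*(4 + U)
C = 2/337 (C = 2/(112 + (-36 + 45)*(66 - 41)) = 2/(112 + 9*25) = 2/(112 + 225) = 2/337 ≈ 0.0059347)
(C + (r(9, -5)/32 + 18/(-10)))**2 = (2/337 + (-5*(4 + 9)/32 + 18/(-10)))**2 = (2/337 + (-5*13*(1/32) + 18*(-1/10)))**2 = (2/337 + (-65*1/32 - 9/5))**2 = (2/337 + (-65/32 - 9/5))**2 = (2/337 - 613/160)**2 = (-206261/53920)**2 = 42543600121/2907366400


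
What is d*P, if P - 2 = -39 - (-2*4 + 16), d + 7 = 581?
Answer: -25830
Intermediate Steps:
d = 574 (d = -7 + 581 = 574)
P = -45 (P = 2 + (-39 - (-2*4 + 16)) = 2 + (-39 - (-8 + 16)) = 2 + (-39 - 1*8) = 2 + (-39 - 8) = 2 - 47 = -45)
d*P = 574*(-45) = -25830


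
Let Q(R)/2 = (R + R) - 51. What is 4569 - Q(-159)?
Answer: 5307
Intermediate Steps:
Q(R) = -102 + 4*R (Q(R) = 2*((R + R) - 51) = 2*(2*R - 51) = 2*(-51 + 2*R) = -102 + 4*R)
4569 - Q(-159) = 4569 - (-102 + 4*(-159)) = 4569 - (-102 - 636) = 4569 - 1*(-738) = 4569 + 738 = 5307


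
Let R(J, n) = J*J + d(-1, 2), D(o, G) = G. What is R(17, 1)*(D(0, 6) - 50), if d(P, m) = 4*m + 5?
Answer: -13288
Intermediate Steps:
d(P, m) = 5 + 4*m
R(J, n) = 13 + J**2 (R(J, n) = J*J + (5 + 4*2) = J**2 + (5 + 8) = J**2 + 13 = 13 + J**2)
R(17, 1)*(D(0, 6) - 50) = (13 + 17**2)*(6 - 50) = (13 + 289)*(-44) = 302*(-44) = -13288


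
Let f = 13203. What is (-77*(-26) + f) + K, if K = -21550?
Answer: -6345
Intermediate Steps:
(-77*(-26) + f) + K = (-77*(-26) + 13203) - 21550 = (2002 + 13203) - 21550 = 15205 - 21550 = -6345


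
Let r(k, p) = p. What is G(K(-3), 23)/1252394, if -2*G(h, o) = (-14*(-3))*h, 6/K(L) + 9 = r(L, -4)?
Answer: 63/8140561 ≈ 7.7390e-6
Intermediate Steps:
K(L) = -6/13 (K(L) = 6/(-9 - 4) = 6/(-13) = 6*(-1/13) = -6/13)
G(h, o) = -21*h (G(h, o) = -(-14*(-3))*h/2 = -21*h)
G(K(-3), 23)/1252394 = -21*(-6/13)/1252394 = (126/13)*(1/1252394) = 63/8140561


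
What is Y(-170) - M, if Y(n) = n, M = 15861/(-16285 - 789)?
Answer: -2886719/17074 ≈ -169.07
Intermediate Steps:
M = -15861/17074 (M = 15861/(-17074) = 15861*(-1/17074) = -15861/17074 ≈ -0.92896)
Y(-170) - M = -170 - 1*(-15861/17074) = -170 + 15861/17074 = -2886719/17074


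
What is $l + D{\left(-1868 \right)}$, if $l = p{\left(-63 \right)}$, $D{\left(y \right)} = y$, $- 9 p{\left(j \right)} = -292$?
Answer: $- \frac{16520}{9} \approx -1835.6$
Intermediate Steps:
$p{\left(j \right)} = \frac{292}{9}$ ($p{\left(j \right)} = \left(- \frac{1}{9}\right) \left(-292\right) = \frac{292}{9}$)
$l = \frac{292}{9} \approx 32.444$
$l + D{\left(-1868 \right)} = \frac{292}{9} - 1868 = - \frac{16520}{9}$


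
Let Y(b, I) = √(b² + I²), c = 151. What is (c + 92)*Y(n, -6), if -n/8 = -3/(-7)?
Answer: 1458*√65/7 ≈ 1679.3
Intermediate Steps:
n = -24/7 (n = -(-24)/(-7) = -(-24)*(-1)/7 = -8*3/7 = -24/7 ≈ -3.4286)
Y(b, I) = √(I² + b²)
(c + 92)*Y(n, -6) = (151 + 92)*√((-6)² + (-24/7)²) = 243*√(36 + 576/49) = 243*√(2340/49) = 243*(6*√65/7) = 1458*√65/7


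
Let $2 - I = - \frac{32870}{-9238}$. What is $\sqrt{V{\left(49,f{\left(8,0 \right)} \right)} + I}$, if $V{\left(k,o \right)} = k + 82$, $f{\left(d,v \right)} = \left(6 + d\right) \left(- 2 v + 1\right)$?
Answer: $\frac{2 \sqrt{690415787}}{4619} \approx 11.377$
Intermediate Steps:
$f{\left(d,v \right)} = \left(1 - 2 v\right) \left(6 + d\right)$ ($f{\left(d,v \right)} = \left(6 + d\right) \left(1 - 2 v\right) = \left(1 - 2 v\right) \left(6 + d\right)$)
$V{\left(k,o \right)} = 82 + k$
$I = - \frac{7197}{4619}$ ($I = 2 - - \frac{32870}{-9238} = 2 - \left(-32870\right) \left(- \frac{1}{9238}\right) = 2 - \frac{16435}{4619} = - \frac{7197}{4619} \approx -1.5581$)
$\sqrt{V{\left(49,f{\left(8,0 \right)} \right)} + I} = \sqrt{\left(82 + 49\right) - \frac{7197}{4619}} = \sqrt{131 - \frac{7197}{4619}} = \sqrt{\frac{597892}{4619}} = \frac{2 \sqrt{690415787}}{4619}$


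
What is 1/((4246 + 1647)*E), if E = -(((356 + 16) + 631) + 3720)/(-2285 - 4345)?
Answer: 6630/27832639 ≈ 0.00023821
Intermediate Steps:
E = 4723/6630 (E = -((372 + 631) + 3720)/(-6630) = -(1003 + 3720)*(-1)/6630 = -4723*(-1)/6630 = -1*(-4723/6630) = 4723/6630 ≈ 0.71237)
1/((4246 + 1647)*E) = 1/((4246 + 1647)*(4723/6630)) = (6630/4723)/5893 = (1/5893)*(6630/4723) = 6630/27832639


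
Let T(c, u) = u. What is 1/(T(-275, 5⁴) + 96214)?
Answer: 1/96839 ≈ 1.0326e-5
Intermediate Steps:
1/(T(-275, 5⁴) + 96214) = 1/(5⁴ + 96214) = 1/(625 + 96214) = 1/96839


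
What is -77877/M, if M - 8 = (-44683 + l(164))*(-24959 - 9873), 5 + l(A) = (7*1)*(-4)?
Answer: -77877/1557547720 ≈ -5.0000e-5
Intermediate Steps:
l(A) = -33 (l(A) = -5 + (7*1)*(-4) = -5 + 7*(-4) = -5 - 28 = -33)
M = 1557547720 (M = 8 + (-44683 - 33)*(-24959 - 9873) = 8 - 44716*(-34832) = 8 + 1557547712 = 1557547720)
-77877/M = -77877/1557547720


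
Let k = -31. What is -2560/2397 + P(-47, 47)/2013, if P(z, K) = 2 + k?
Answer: -1740931/1608387 ≈ -1.0824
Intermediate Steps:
P(z, K) = -29 (P(z, K) = 2 - 31 = -29)
-2560/2397 + P(-47, 47)/2013 = -2560/2397 - 29/2013 = -1740931/1608387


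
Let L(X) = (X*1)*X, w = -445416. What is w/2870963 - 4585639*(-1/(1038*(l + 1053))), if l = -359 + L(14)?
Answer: 12753715691237/2652253038660 ≈ 4.8086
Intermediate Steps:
L(X) = X**2 (L(X) = X*X = X**2)
l = -163 (l = -359 + 14**2 = -359 + 196 = -163)
w/2870963 - 4585639*(-1/(1038*(l + 1053))) = -445416/2870963 - 4585639*(-1/(1038*(-163 + 1053))) = -445416*1/2870963 - 4585639/((-1038*890)) = -445416/2870963 - 4585639/(-923820) = -445416/2870963 - 4585639*(-1/923820) = -445416/2870963 + 4585639/923820 = 12753715691237/2652253038660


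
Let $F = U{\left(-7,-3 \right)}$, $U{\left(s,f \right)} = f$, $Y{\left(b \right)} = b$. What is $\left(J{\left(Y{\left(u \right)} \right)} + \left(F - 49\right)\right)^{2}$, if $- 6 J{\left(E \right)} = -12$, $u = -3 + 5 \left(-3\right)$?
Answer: $2500$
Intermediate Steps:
$u = -18$ ($u = -3 - 15 = -18$)
$J{\left(E \right)} = 2$ ($J{\left(E \right)} = \left(- \frac{1}{6}\right) \left(-12\right) = 2$)
$F = -3$
$\left(J{\left(Y{\left(u \right)} \right)} + \left(F - 49\right)\right)^{2} = \left(2 - 52\right)^{2} = \left(-50\right)^{2} = 2500$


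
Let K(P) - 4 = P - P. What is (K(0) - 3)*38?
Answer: 38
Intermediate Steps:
K(P) = 4 (K(P) = 4 + (P - P) = 4 + 0 = 4)
(K(0) - 3)*38 = (4 - 3)*38 = 1*38 = 38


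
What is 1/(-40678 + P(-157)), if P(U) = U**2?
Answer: -1/16029 ≈ -6.2387e-5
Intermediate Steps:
1/(-40678 + P(-157)) = 1/(-40678 + (-157)**2) = 1/(-40678 + 24649) = 1/(-16029) = -1/16029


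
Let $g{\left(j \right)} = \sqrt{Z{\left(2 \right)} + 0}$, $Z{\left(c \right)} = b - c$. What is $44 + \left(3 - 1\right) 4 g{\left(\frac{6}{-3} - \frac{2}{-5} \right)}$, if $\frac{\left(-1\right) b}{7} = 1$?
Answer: $44 + 24 i \approx 44.0 + 24.0 i$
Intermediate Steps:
$b = -7$ ($b = \left(-7\right) 1 = -7$)
$Z{\left(c \right)} = -7 - c$
$g{\left(j \right)} = 3 i$ ($g{\left(j \right)} = \sqrt{\left(-7 - 2\right) + 0} = \sqrt{-9 + 0} = \sqrt{-9} = 3 i$)
$44 + \left(3 - 1\right) 4 g{\left(\frac{6}{-3} - \frac{2}{-5} \right)} = 44 + \left(3 - 1\right) 4 \cdot 3 i = 44 + 2 \cdot 4 \cdot 3 i = 44 + 8 \cdot 3 i = 44 + 24 i$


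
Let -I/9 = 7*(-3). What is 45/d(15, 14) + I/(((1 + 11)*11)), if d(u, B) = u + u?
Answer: 129/44 ≈ 2.9318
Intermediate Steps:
d(u, B) = 2*u
I = 189 (I = -63*(-3) = -9*(-21) = 189)
45/d(15, 14) + I/(((1 + 11)*11)) = 45/((2*15)) + 189/(((1 + 11)*11)) = 45/30 + 189/((12*11)) = 45*(1/30) + 189/132 = 3/2 + 189*(1/132) = 3/2 + 63/44 = 129/44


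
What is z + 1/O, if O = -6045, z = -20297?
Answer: -122695366/6045 ≈ -20297.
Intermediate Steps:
z + 1/O = -20297 + 1/(-6045) = -20297 - 1/6045 = -122695366/6045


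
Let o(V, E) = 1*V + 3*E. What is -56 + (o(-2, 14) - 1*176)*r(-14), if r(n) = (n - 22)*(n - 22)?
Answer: -176312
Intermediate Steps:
r(n) = (-22 + n)**2 (r(n) = (-22 + n)*(-22 + n) = (-22 + n)**2)
o(V, E) = V + 3*E
-56 + (o(-2, 14) - 1*176)*r(-14) = -56 + ((-2 + 3*14) - 1*176)*(-22 - 14)**2 = -56 + ((-2 + 42) - 176)*(-36)**2 = -56 + (40 - 176)*1296 = -56 - 136*1296 = -56 - 176256 = -176312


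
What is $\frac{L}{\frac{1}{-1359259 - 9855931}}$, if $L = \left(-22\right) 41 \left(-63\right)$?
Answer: $-637314386940$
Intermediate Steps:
$L = 56826$ ($L = \left(-902\right) \left(-63\right) = 56826$)
$\frac{L}{\frac{1}{-1359259 - 9855931}} = \frac{56826}{\frac{1}{-1359259 - 9855931}} = \frac{56826}{\frac{1}{-11215190}} = \frac{56826}{- \frac{1}{11215190}} = 56826 \left(-11215190\right) = -637314386940$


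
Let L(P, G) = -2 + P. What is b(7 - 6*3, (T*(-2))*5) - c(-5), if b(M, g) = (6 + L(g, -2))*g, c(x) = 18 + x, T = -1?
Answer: 127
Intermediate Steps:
b(M, g) = g*(4 + g) (b(M, g) = (6 + (-2 + g))*g = (4 + g)*g = g*(4 + g))
b(7 - 6*3, (T*(-2))*5) - c(-5) = (-1*(-2)*5)*(4 - 1*(-2)*5) - (18 - 5) = (2*5)*(4 + 2*5) - 1*13 = 10*(4 + 10) - 13 = 10*14 - 13 = 140 - 13 = 127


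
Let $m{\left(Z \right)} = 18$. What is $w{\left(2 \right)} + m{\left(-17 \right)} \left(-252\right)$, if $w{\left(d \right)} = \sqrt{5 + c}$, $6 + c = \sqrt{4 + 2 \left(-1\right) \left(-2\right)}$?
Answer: $-4536 + \sqrt{-1 + 2 \sqrt{2}} \approx -4534.6$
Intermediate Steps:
$c = -6 + 2 \sqrt{2}$ ($c = -6 + \sqrt{4 + 2 \left(-1\right) \left(-2\right)} = -6 + \sqrt{4 - -4} = -6 + \sqrt{4 + 4} = -6 + \sqrt{8} = -6 + 2 \sqrt{2} \approx -3.1716$)
$w{\left(d \right)} = \sqrt{-1 + 2 \sqrt{2}}$ ($w{\left(d \right)} = \sqrt{5 - \left(6 - 2 \sqrt{2}\right)} = \sqrt{-1 + 2 \sqrt{2}}$)
$w{\left(2 \right)} + m{\left(-17 \right)} \left(-252\right) = \sqrt{-1 + 2 \sqrt{2}} + 18 \left(-252\right) = \sqrt{-1 + 2 \sqrt{2}} - 4536 = -4536 + \sqrt{-1 + 2 \sqrt{2}}$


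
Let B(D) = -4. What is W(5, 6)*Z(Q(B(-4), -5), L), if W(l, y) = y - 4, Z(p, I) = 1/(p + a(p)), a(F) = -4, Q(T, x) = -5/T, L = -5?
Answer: -8/11 ≈ -0.72727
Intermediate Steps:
Z(p, I) = 1/(-4 + p) (Z(p, I) = 1/(p - 4) = 1/(-4 + p))
W(l, y) = -4 + y
W(5, 6)*Z(Q(B(-4), -5), L) = (-4 + 6)/(-4 - 5/(-4)) = 2/(-4 - 5*(-¼)) = 2/(-4 + 5/4) = 2/(-11/4) = 2*(-4/11) = -8/11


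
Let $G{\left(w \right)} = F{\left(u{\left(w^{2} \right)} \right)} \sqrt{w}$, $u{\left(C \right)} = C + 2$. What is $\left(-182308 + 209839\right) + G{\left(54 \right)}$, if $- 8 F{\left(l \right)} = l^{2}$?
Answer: $27531 - \frac{6386043 \sqrt{6}}{2} \approx -7.7937 \cdot 10^{6}$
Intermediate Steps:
$u{\left(C \right)} = 2 + C$
$F{\left(l \right)} = - \frac{l^{2}}{8}$
$G{\left(w \right)} = - \frac{\sqrt{w} \left(2 + w^{2}\right)^{2}}{8}$ ($G{\left(w \right)} = - \frac{\left(2 + w^{2}\right)^{2}}{8} \sqrt{w} = - \frac{\sqrt{w} \left(2 + w^{2}\right)^{2}}{8}$)
$\left(-182308 + 209839\right) + G{\left(54 \right)} = \left(-182308 + 209839\right) - \frac{\sqrt{54} \left(2 + 54^{2}\right)^{2}}{8} = 27531 - \frac{3 \sqrt{6} \left(2 + 2916\right)^{2}}{8} = 27531 - \frac{3 \sqrt{6} \cdot 2918^{2}}{8} = 27531 - \frac{1}{8} \cdot 3 \sqrt{6} \cdot 8514724 = 27531 - \frac{6386043 \sqrt{6}}{2}$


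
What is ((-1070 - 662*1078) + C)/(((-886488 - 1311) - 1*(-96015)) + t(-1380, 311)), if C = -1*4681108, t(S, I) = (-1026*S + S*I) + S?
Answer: -2697907/96768 ≈ -27.880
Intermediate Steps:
t(S, I) = -1025*S + I*S (t(S, I) = (-1026*S + I*S) + S = -1025*S + I*S)
C = -4681108
((-1070 - 662*1078) + C)/(((-886488 - 1311) - 1*(-96015)) + t(-1380, 311)) = ((-1070 - 662*1078) - 4681108)/(((-886488 - 1311) - 1*(-96015)) - 1380*(-1025 + 311)) = ((-1070 - 713636) - 4681108)/((-887799 + 96015) - 1380*(-714)) = (-714706 - 4681108)/(-791784 + 985320) = -5395814/193536 = -5395814*1/193536 = -2697907/96768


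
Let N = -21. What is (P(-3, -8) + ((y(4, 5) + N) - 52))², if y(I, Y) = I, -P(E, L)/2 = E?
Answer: 3969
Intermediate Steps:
P(E, L) = -2*E
(P(-3, -8) + ((y(4, 5) + N) - 52))² = (-2*(-3) + ((4 - 21) - 52))² = (6 + (-17 - 52))² = (6 - 69)² = (-63)² = 3969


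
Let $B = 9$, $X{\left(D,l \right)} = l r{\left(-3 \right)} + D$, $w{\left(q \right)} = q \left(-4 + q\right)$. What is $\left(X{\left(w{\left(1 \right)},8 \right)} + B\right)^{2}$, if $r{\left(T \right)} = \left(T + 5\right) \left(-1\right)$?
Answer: $100$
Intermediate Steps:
$r{\left(T \right)} = -5 - T$ ($r{\left(T \right)} = \left(5 + T\right) \left(-1\right) = -5 - T$)
$X{\left(D,l \right)} = D - 2 l$ ($X{\left(D,l \right)} = l \left(-5 - -3\right) + D = l \left(-5 + 3\right) + D = l \left(-2\right) + D = - 2 l + D = D - 2 l$)
$\left(X{\left(w{\left(1 \right)},8 \right)} + B\right)^{2} = \left(\left(1 \left(-4 + 1\right) - 16\right) + 9\right)^{2} = \left(\left(1 \left(-3\right) - 16\right) + 9\right)^{2} = \left(\left(-3 - 16\right) + 9\right)^{2} = \left(-19 + 9\right)^{2} = \left(-10\right)^{2} = 100$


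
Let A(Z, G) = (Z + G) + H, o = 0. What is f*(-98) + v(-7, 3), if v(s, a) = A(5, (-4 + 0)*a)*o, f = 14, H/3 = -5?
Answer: -1372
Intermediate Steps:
H = -15 (H = 3*(-5) = -15)
A(Z, G) = -15 + G + Z (A(Z, G) = (Z + G) - 15 = (G + Z) - 15 = -15 + G + Z)
v(s, a) = 0 (v(s, a) = (-15 + (-4 + 0)*a + 5)*0 = (-15 - 4*a + 5)*0 = (-10 - 4*a)*0 = 0)
f*(-98) + v(-7, 3) = 14*(-98) + 0 = -1372 + 0 = -1372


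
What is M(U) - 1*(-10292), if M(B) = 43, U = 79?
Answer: 10335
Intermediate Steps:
M(U) - 1*(-10292) = 43 - 1*(-10292) = 43 + 10292 = 10335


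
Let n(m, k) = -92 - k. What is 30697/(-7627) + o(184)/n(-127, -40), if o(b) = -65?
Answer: -84653/30508 ≈ -2.7748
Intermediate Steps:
30697/(-7627) + o(184)/n(-127, -40) = 30697/(-7627) - 65/(-92 - 1*(-40)) = 30697*(-1/7627) - 65/(-92 + 40) = -30697/7627 - 65/(-52) = -30697/7627 - 65*(-1/52) = -30697/7627 + 5/4 = -84653/30508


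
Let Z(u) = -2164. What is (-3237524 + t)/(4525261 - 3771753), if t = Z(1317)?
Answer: -809922/188377 ≈ -4.2995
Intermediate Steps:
t = -2164
(-3237524 + t)/(4525261 - 3771753) = (-3237524 - 2164)/(4525261 - 3771753) = -3239688/753508 = -3239688*1/753508 = -809922/188377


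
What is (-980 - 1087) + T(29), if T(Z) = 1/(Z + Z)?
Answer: -119885/58 ≈ -2067.0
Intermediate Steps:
T(Z) = 1/(2*Z)
(-980 - 1087) + T(29) = (-980 - 1087) + (1/2)/29 = -2067 + (1/2)*(1/29) = -2067 + 1/58 = -119885/58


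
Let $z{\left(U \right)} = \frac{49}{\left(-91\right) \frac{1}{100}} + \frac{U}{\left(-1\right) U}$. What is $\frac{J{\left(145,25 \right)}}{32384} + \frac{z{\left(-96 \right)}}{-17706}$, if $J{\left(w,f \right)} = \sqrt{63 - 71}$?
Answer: $\frac{713}{230178} + \frac{i \sqrt{2}}{16192} \approx 0.0030976 + 8.734 \cdot 10^{-5} i$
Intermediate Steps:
$J{\left(w,f \right)} = 2 i \sqrt{2}$ ($J{\left(w,f \right)} = \sqrt{-8} = 2 i \sqrt{2}$)
$z{\left(U \right)} = - \frac{713}{13}$ ($z{\left(U \right)} = \frac{49}{\left(-91\right) \frac{1}{100}} + U \left(- \frac{1}{U}\right) = \frac{49}{- \frac{91}{100}} - 1 = 49 \left(- \frac{100}{91}\right) - 1 = - \frac{700}{13} - 1 = - \frac{713}{13}$)
$\frac{J{\left(145,25 \right)}}{32384} + \frac{z{\left(-96 \right)}}{-17706} = \frac{2 i \sqrt{2}}{32384} - \frac{713}{13 \left(-17706\right)} = 2 i \sqrt{2} \cdot \frac{1}{32384} - - \frac{713}{230178} = \frac{i \sqrt{2}}{16192} + \frac{713}{230178} = \frac{713}{230178} + \frac{i \sqrt{2}}{16192}$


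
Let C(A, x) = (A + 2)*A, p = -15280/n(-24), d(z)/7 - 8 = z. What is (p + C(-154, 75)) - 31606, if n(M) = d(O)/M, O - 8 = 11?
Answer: -394234/63 ≈ -6257.7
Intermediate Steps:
O = 19 (O = 8 + 11 = 19)
d(z) = 56 + 7*z
n(M) = 189/M (n(M) = (56 + 7*19)/M = (56 + 133)/M = 189/M)
p = 122240/63 (p = -15280/(189/(-24)) = -15280/(189*(-1/24)) = -15280/(-63/8) = -15280*(-8/63) = 122240/63 ≈ 1940.3)
C(A, x) = A*(2 + A) (C(A, x) = (2 + A)*A = A*(2 + A))
(p + C(-154, 75)) - 31606 = (122240/63 - 154*(2 - 154)) - 31606 = (122240/63 - 154*(-152)) - 31606 = (122240/63 + 23408) - 31606 = 1596944/63 - 31606 = -394234/63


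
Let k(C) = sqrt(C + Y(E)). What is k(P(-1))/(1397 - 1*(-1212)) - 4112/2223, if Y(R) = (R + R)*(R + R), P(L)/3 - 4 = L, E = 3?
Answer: -4112/2223 + 3*sqrt(5)/2609 ≈ -1.8472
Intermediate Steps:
P(L) = 12 + 3*L
Y(R) = 4*R**2 (Y(R) = (2*R)*(2*R) = 4*R**2)
k(C) = sqrt(36 + C) (k(C) = sqrt(C + 4*3**2) = sqrt(C + 4*9) = sqrt(C + 36) = sqrt(36 + C))
k(P(-1))/(1397 - 1*(-1212)) - 4112/2223 = sqrt(36 + (12 + 3*(-1)))/(1397 - 1*(-1212)) - 4112/2223 = sqrt(36 + (12 - 3))/(1397 + 1212) - 4112*1/2223 = sqrt(36 + 9)/2609 - 4112/2223 = sqrt(45)*(1/2609) - 4112/2223 = (3*sqrt(5))*(1/2609) - 4112/2223 = 3*sqrt(5)/2609 - 4112/2223 = -4112/2223 + 3*sqrt(5)/2609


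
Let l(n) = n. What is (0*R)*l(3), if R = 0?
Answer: 0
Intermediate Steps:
(0*R)*l(3) = (0*0)*3 = 0*3 = 0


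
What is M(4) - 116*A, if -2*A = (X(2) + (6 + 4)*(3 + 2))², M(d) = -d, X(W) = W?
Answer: 156828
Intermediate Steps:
A = -1352 (A = -(2 + (6 + 4)*(3 + 2))²/2 = -(2 + 10*5)²/2 = -(2 + 50)²/2 = -½*52² = -½*2704 = -1352)
M(4) - 116*A = -1*4 - 116*(-1352) = -4 + 156832 = 156828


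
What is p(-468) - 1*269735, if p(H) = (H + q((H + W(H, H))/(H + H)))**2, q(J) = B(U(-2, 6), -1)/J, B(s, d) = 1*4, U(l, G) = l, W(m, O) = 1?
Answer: -12682041071/218089 ≈ -58151.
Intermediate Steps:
B(s, d) = 4
q(J) = 4/J
p(H) = (H + 8*H/(1 + H))**2 (p(H) = (H + 4/(((H + 1)/(H + H))))**2 = (H + 4/(((1 + H)/((2*H)))))**2 = (H + 4/(((1 + H)*(1/(2*H)))))**2 = (H + 4/(((1 + H)/(2*H))))**2 = (H + 4*(2*H/(1 + H)))**2 = (H + 8*H/(1 + H))**2)
p(-468) - 1*269735 = (-468)**2*(9 - 468)**2/(1 - 468)**2 - 1*269735 = 219024*(-459)**2/(-467)**2 - 269735 = 219024*(1/218089)*210681 - 269735 = 46144195344/218089 - 269735 = -12682041071/218089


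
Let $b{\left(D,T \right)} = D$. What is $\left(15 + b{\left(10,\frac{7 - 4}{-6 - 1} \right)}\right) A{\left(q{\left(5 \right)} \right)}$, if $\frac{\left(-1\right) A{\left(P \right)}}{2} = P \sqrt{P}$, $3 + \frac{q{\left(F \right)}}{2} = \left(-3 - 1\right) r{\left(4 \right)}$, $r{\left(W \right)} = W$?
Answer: $1900 i \sqrt{38} \approx 11712.0 i$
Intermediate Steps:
$q{\left(F \right)} = -38$ ($q{\left(F \right)} = -6 + 2 \left(-3 - 1\right) 4 = -6 + 2 \left(\left(-4\right) 4\right) = -6 + 2 \left(-16\right) = -6 - 32 = -38$)
$A{\left(P \right)} = - 2 P^{\frac{3}{2}}$ ($A{\left(P \right)} = - 2 P \sqrt{P} = - 2 P^{\frac{3}{2}}$)
$\left(15 + b{\left(10,\frac{7 - 4}{-6 - 1} \right)}\right) A{\left(q{\left(5 \right)} \right)} = \left(15 + 10\right) \left(- 2 \left(-38\right)^{\frac{3}{2}}\right) = 25 \left(- 2 \left(- 38 i \sqrt{38}\right)\right) = 25 \cdot 76 i \sqrt{38} = 1900 i \sqrt{38}$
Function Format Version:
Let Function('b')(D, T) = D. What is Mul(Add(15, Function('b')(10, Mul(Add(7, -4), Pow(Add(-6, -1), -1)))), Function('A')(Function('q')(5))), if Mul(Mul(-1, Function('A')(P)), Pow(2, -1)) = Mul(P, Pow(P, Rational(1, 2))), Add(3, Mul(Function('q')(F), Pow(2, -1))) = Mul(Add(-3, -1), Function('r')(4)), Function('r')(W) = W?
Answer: Mul(1900, I, Pow(38, Rational(1, 2))) ≈ Mul(11712., I)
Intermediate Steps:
Function('q')(F) = -38 (Function('q')(F) = Add(-6, Mul(2, Mul(Add(-3, -1), 4))) = Add(-6, Mul(2, Mul(-4, 4))) = Add(-6, Mul(2, -16)) = Add(-6, -32) = -38)
Function('A')(P) = Mul(-2, Pow(P, Rational(3, 2))) (Function('A')(P) = Mul(-2, Mul(P, Pow(P, Rational(1, 2)))) = Mul(-2, Pow(P, Rational(3, 2))))
Mul(Add(15, Function('b')(10, Mul(Add(7, -4), Pow(Add(-6, -1), -1)))), Function('A')(Function('q')(5))) = Mul(Add(15, 10), Mul(-2, Pow(-38, Rational(3, 2)))) = Mul(25, Mul(-2, Mul(-38, I, Pow(38, Rational(1, 2))))) = Mul(25, Mul(76, I, Pow(38, Rational(1, 2)))) = Mul(1900, I, Pow(38, Rational(1, 2)))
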